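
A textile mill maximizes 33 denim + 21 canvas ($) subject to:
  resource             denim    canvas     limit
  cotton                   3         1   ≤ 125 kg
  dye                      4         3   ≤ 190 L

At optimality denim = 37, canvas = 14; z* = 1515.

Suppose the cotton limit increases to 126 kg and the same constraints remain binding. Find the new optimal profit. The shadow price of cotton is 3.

Δb = 1, so new z* = 1515 + (3)·(1) = 1515 + 3 = 1518.

1518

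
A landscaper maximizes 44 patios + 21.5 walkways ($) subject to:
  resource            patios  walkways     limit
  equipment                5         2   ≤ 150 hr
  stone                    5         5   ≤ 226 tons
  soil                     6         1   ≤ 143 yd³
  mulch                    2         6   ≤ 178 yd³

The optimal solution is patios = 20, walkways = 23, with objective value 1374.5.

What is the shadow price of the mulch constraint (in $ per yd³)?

Check each constraint at x*: equipment 146/150 (slack 4); stone 215/226 (slack 11); soil 143/143 (tight); mulch 178/178 (tight).
Slack constraints have shadow price 0 (complementary slackness).
The binding rows give the dual system: 6·y_soil + 2·y_mulch = 44 and 1·y_soil + 6·y_mulch = 21.5.
Solving: y_soil = 6.5, y_mulch = 2.5.
Shadow price of mulch = 2.5.

2.5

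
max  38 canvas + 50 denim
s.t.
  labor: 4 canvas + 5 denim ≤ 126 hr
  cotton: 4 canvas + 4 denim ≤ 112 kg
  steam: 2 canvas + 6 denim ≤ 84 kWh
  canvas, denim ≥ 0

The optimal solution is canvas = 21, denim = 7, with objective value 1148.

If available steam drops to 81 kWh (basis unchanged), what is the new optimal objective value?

Check each constraint at x*: labor 119/126 (slack 7); cotton 112/112 (tight); steam 84/84 (tight).
Slack constraints have shadow price 0 (complementary slackness).
Dual feasibility on the basic columns requires 4·y_cotton + 2·y_steam = 38, 4·y_cotton + 6·y_steam = 50.
This yields shadow prices y_cotton = 8, y_steam = 3.
Δz = y_steam·Δb = 3 × (-3) = -9, so new z* = 1148 − 9 = 1139.

1139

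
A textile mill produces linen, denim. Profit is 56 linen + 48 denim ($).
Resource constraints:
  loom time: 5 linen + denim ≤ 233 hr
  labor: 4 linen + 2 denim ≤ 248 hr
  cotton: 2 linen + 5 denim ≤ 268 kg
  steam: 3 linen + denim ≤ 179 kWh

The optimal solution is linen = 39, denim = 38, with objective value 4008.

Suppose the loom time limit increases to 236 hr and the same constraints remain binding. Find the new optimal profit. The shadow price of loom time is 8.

4032

Δb = 3, so new z* = 4008 + (8)·(3) = 4008 + 24 = 4032.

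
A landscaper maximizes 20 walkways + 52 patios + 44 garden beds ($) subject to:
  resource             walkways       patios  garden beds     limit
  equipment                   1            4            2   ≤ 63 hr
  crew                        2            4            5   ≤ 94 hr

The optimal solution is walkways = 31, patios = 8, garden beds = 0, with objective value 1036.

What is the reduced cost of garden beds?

-3

At the optimum: equipment uses 63 of 63 (binding); crew uses 94 of 94 (binding).
Dual feasibility on the basic columns requires 1·y_equipment + 2·y_crew = 20, 4·y_equipment + 4·y_crew = 52.
This yields shadow prices y_equipment = 6, y_crew = 7.
Reduced cost of garden beds: c₃ − yᵀa₃ = 44 − (6·2 + 7·5) = 44 − 47 = -3.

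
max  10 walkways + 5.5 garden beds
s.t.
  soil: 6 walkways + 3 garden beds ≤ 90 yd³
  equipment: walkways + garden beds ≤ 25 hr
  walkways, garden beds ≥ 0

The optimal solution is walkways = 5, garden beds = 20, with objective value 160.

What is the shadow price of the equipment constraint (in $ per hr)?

Check each constraint at x*: soil 90/90 (tight); equipment 25/25 (tight).
The binding rows give the dual system: 6·y_soil + 1·y_equipment = 10 and 3·y_soil + 1·y_equipment = 5.5.
Solving: y_soil = 1.5, y_equipment = 1.
Shadow price of equipment = 1.

1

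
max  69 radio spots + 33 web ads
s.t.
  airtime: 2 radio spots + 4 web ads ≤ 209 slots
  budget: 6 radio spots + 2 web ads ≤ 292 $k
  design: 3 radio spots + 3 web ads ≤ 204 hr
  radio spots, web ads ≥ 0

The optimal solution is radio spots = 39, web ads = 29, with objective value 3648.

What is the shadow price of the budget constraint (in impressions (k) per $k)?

Check each constraint at x*: airtime 194/209 (slack 15); budget 292/292 (tight); design 204/204 (tight).
Slack constraints have shadow price 0 (complementary slackness).
From A_Bᵀ y = c: 6·y_budget + 3·y_design = 69; 2·y_budget + 3·y_design = 33.
This yields shadow prices y_budget = 9, y_design = 5.
Shadow price of budget = 9.

9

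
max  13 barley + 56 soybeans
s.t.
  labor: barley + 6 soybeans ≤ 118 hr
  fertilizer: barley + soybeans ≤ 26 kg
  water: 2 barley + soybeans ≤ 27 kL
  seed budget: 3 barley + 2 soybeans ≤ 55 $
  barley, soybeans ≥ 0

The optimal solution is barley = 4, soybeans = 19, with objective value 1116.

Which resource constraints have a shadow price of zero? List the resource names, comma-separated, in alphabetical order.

labor: 118/118 (binding)
fertilizer: 23/26 (slack 3)
water: 27/27 (binding)
seed budget: 50/55 (slack 5)
By complementary slackness, a constraint with positive slack has shadow price 0 → fertilizer, seed budget.

fertilizer, seed budget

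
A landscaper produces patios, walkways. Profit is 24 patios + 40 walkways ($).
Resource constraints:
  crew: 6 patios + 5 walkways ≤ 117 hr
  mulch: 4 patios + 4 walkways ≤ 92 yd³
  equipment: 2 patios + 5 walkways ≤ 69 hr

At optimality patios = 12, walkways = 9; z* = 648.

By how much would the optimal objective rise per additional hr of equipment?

At the optimum: crew uses 117 of 117 (binding); mulch uses 84 of 92 (slack = 8); equipment uses 69 of 69 (binding).
By complementary slackness, y = 0 for the non-binding constraint.
From A_Bᵀ y = c: 6·y_crew + 2·y_equipment = 24; 5·y_crew + 5·y_equipment = 40.
Solving: y_crew = 2, y_equipment = 6.
Shadow price of equipment = 6.

6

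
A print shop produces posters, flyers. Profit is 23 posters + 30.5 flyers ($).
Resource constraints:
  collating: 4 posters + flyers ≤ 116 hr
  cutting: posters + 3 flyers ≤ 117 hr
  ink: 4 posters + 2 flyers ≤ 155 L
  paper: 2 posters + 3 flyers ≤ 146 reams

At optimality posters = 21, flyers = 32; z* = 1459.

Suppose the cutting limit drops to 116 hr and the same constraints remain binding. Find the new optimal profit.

1450

Binding: collating and cutting. Non-binding: ink (7 unused), paper (8 unused).
Slack constraints have shadow price 0 (complementary slackness).
From A_Bᵀ y = c: 4·y_collating + 1·y_cutting = 23; 1·y_collating + 3·y_cutting = 30.5.
This yields shadow prices y_collating = 3.5, y_cutting = 9.
Δz = y_cutting·Δb = 9 × (-1) = -9, so new z* = 1459 − 9 = 1450.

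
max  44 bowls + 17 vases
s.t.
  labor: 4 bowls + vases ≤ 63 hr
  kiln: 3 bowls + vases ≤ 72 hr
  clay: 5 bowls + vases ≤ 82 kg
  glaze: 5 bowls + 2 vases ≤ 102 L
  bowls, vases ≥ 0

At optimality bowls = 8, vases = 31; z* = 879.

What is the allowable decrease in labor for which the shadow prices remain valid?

Binding constraints: labor, glaze. The basis is B = [[4,1],[5,2]] with det 3.
Per unit decrease in labor, x* moves by d = (-0.6667, 1.6667).
The basis stays optimal until bowls reaches 0; allowable decrease = 12 hr.

12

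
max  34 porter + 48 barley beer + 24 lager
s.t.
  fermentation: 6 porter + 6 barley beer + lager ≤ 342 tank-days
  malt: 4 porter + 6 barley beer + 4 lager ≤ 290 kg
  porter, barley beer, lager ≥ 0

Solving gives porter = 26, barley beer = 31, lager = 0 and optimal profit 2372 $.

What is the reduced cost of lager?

Check each constraint at x*: fermentation 342/342 (tight); malt 290/290 (tight).
Dual feasibility on the basic columns requires 6·y_fermentation + 4·y_malt = 34, 6·y_fermentation + 6·y_malt = 48.
This yields shadow prices y_fermentation = 1, y_malt = 7.
Reduced cost of lager: c₃ − yᵀa₃ = 24 − (1·1 + 7·4) = 24 − 29 = -5.

-5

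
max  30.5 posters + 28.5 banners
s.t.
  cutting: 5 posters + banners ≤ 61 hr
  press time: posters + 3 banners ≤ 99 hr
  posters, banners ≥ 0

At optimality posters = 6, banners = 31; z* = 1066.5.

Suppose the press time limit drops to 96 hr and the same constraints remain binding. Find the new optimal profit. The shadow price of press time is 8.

1042.5

Δb = -3, so new z* = 1066.5 + (8)·(-3) = 1066.5 − 24 = 1042.5.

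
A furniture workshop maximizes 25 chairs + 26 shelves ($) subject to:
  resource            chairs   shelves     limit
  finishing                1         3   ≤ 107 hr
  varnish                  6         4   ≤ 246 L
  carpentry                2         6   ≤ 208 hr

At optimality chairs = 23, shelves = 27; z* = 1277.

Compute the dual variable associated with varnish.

Check each constraint at x*: finishing 104/107 (slack 3); varnish 246/246 (tight); carpentry 208/208 (tight).
Since finishing is not tight, its dual is 0.
The binding rows give the dual system: 6·y_varnish + 2·y_carpentry = 25 and 4·y_varnish + 6·y_carpentry = 26.
→ y_varnish = 3.5 and y_carpentry = 2.
Shadow price of varnish = 3.5.

3.5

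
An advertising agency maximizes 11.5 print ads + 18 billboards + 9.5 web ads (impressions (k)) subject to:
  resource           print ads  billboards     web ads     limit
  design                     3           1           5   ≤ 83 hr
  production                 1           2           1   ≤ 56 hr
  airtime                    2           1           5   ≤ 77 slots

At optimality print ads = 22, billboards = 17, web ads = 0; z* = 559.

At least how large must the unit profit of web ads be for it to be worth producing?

Check each constraint at x*: design 83/83 (tight); production 56/56 (tight); airtime 61/77 (slack 16).
Since airtime is not tight, its dual is 0.
From A_Bᵀ y = c: 3·y_design + 1·y_production = 11.5; 1·y_design + 2·y_production = 18.
→ y_design = 1 and y_production = 8.5.
web ads enters the basis when its profit ≥ yᵀa₃ = 1·5 + 8.5·1 = 13.5.

13.5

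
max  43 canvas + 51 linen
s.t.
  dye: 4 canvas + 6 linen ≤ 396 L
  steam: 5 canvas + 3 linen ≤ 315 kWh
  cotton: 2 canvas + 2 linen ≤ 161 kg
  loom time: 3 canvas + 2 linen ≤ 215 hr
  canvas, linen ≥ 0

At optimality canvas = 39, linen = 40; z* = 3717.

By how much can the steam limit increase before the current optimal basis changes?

Binding constraints: dye, steam. The basis is B = [[4,6],[5,3]] with det -18.
Per unit increase in steam, x* moves by d = (0.3333, -0.2222).
The basis stays optimal until cotton becomes binding; allowable increase = 13.5 kWh.

13.5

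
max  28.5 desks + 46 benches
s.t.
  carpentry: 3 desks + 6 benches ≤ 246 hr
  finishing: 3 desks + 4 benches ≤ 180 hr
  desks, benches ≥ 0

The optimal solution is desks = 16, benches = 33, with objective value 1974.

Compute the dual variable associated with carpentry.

4

Check each constraint at x*: carpentry 246/246 (tight); finishing 180/180 (tight).
The binding rows give the dual system: 3·y_carpentry + 3·y_finishing = 28.5 and 6·y_carpentry + 4·y_finishing = 46.
This yields shadow prices y_carpentry = 4, y_finishing = 5.5.
Shadow price of carpentry = 4.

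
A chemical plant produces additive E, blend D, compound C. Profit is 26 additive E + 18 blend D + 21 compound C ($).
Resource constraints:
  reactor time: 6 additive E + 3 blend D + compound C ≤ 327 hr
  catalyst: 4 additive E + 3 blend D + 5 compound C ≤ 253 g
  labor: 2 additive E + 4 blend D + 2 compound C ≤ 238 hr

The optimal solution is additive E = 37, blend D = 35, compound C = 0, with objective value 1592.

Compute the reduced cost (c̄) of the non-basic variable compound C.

At the optimum: reactor time uses 327 of 327 (binding); catalyst uses 253 of 253 (binding); labor uses 214 of 238 (slack = 24).
Since labor is not tight, its dual is 0.
Dual feasibility on the basic columns requires 6·y_reactor time + 4·y_catalyst = 26, 3·y_reactor time + 3·y_catalyst = 18.
→ y_reactor time = 1 and y_catalyst = 5.
Reduced cost of compound C: c₃ − yᵀa₃ = 21 − (1·1 + 5·5) = 21 − 26 = -5.

-5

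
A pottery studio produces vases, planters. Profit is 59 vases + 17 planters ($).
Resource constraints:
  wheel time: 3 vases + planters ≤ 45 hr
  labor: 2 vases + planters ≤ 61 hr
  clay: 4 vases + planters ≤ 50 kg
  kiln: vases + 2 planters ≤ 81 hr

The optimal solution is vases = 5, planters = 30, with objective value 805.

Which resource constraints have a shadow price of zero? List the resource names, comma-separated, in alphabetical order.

kiln, labor

wheel time: 45/45 (binding)
labor: 40/61 (slack 21)
clay: 50/50 (binding)
kiln: 65/81 (slack 16)
By complementary slackness, a constraint with positive slack has shadow price 0 → kiln, labor.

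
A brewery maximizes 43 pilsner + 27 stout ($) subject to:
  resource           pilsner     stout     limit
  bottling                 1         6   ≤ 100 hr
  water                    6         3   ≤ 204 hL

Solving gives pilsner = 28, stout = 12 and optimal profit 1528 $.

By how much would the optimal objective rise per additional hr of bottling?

1

Check each constraint at x*: bottling 100/100 (tight); water 204/204 (tight).
Dual feasibility on the basic columns requires 1·y_bottling + 6·y_water = 43, 6·y_bottling + 3·y_water = 27.
→ y_bottling = 1 and y_water = 7.
Shadow price of bottling = 1.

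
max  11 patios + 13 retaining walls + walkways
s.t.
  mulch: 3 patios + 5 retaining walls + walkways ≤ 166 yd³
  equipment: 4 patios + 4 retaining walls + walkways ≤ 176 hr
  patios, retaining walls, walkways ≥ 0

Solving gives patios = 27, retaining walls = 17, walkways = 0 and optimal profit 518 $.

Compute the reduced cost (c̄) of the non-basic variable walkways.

-2

Both mulch and equipment are binding at x*.
From A_Bᵀ y = c: 3·y_mulch + 4·y_equipment = 11; 5·y_mulch + 4·y_equipment = 13.
Solving: y_mulch = 1, y_equipment = 2.
Reduced cost of walkways: c₃ − yᵀa₃ = 1 − (1·1 + 2·1) = 1 − 3 = -2.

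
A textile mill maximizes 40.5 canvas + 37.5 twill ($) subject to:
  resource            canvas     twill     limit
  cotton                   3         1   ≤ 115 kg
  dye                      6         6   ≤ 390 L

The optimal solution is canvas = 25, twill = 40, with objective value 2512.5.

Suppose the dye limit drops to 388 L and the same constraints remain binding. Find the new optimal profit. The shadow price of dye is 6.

Δb = -2, so new z* = 2512.5 + (6)·(-2) = 2512.5 − 12 = 2500.5.

2500.5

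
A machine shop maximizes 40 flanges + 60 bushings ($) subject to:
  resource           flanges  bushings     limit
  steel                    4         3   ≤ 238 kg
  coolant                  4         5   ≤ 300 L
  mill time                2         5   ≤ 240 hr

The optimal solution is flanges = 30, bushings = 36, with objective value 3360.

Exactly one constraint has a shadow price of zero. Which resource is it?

steel

steel: 228/238 (slack 10)
coolant: 300/300 (binding)
mill time: 240/240 (binding)
By complementary slackness, a constraint with positive slack has shadow price 0 → steel.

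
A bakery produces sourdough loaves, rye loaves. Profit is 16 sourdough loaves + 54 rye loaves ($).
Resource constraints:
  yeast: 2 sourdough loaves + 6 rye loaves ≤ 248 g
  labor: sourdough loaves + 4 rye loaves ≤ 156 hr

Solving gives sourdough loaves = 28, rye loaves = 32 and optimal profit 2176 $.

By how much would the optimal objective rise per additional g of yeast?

5

At the optimum: yeast uses 248 of 248 (binding); labor uses 156 of 156 (binding).
The binding rows give the dual system: 2·y_yeast + 1·y_labor = 16 and 6·y_yeast + 4·y_labor = 54.
This yields shadow prices y_yeast = 5, y_labor = 6.
Shadow price of yeast = 5.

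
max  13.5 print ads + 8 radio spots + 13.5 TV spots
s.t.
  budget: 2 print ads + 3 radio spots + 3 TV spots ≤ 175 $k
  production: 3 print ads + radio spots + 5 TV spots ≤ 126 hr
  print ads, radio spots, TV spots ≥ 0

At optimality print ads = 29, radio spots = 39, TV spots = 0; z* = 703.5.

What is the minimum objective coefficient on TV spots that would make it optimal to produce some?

Check each constraint at x*: budget 175/175 (tight); production 126/126 (tight).
Dual feasibility on the basic columns requires 2·y_budget + 3·y_production = 13.5, 3·y_budget + 1·y_production = 8.
→ y_budget = 1.5 and y_production = 3.5.
TV spots enters the basis when its profit ≥ yᵀa₃ = 1.5·3 + 3.5·5 = 22.

22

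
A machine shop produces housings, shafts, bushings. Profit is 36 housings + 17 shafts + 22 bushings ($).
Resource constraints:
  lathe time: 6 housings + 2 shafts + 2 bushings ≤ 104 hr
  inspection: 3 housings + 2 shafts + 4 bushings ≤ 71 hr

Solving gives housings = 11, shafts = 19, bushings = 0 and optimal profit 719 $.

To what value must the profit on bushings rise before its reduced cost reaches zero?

Check each constraint at x*: lathe time 104/104 (tight); inspection 71/71 (tight).
From A_Bᵀ y = c: 6·y_lathe time + 3·y_inspection = 36; 2·y_lathe time + 2·y_inspection = 17.
→ y_lathe time = 3.5 and y_inspection = 5.
bushings enters the basis when its profit ≥ yᵀa₃ = 3.5·2 + 5·4 = 27.

27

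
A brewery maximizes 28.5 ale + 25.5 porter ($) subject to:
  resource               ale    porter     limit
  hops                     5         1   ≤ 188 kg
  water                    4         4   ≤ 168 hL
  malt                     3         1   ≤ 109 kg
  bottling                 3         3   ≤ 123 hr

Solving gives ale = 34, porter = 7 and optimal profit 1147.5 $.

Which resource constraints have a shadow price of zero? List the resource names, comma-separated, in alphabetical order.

hops, water

hops: 177/188 (slack 11)
water: 164/168 (slack 4)
malt: 109/109 (binding)
bottling: 123/123 (binding)
By complementary slackness, a constraint with positive slack has shadow price 0 → hops, water.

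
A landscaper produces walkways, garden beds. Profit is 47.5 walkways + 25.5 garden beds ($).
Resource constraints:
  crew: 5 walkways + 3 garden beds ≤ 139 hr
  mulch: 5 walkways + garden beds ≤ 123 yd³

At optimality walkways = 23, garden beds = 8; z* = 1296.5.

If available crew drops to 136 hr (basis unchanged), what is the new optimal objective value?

1272.5

Both crew and mulch are binding at x*.
The binding rows give the dual system: 5·y_crew + 5·y_mulch = 47.5 and 3·y_crew + 1·y_mulch = 25.5.
This yields shadow prices y_crew = 8, y_mulch = 1.5.
Δz = y_crew·Δb = 8 × (-3) = -24, so new z* = 1296.5 − 24 = 1272.5.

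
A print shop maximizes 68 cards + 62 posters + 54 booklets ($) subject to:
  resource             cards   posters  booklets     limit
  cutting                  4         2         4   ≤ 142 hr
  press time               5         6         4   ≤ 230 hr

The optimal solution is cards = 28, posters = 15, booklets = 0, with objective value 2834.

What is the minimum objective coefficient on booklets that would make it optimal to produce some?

At the optimum: cutting uses 142 of 142 (binding); press time uses 230 of 230 (binding).
From A_Bᵀ y = c: 4·y_cutting + 5·y_press time = 68; 2·y_cutting + 6·y_press time = 62.
Solving: y_cutting = 7, y_press time = 8.
booklets enters the basis when its profit ≥ yᵀa₃ = 7·4 + 8·4 = 60.

60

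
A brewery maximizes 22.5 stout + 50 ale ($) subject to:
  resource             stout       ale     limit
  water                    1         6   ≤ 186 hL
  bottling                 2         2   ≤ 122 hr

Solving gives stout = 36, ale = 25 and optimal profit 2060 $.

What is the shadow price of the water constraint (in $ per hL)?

At the optimum: water uses 186 of 186 (binding); bottling uses 122 of 122 (binding).
From A_Bᵀ y = c: 1·y_water + 2·y_bottling = 22.5; 6·y_water + 2·y_bottling = 50.
Solving: y_water = 5.5, y_bottling = 8.5.
Shadow price of water = 5.5.

5.5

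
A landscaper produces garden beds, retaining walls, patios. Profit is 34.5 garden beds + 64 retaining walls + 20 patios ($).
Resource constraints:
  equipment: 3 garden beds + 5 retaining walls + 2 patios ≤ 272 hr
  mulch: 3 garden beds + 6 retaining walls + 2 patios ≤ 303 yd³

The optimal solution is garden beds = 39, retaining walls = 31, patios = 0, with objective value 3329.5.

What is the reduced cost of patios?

Check each constraint at x*: equipment 272/272 (tight); mulch 303/303 (tight).
From A_Bᵀ y = c: 3·y_equipment + 3·y_mulch = 34.5; 5·y_equipment + 6·y_mulch = 64.
This yields shadow prices y_equipment = 5, y_mulch = 6.5.
Reduced cost of patios: c₃ − yᵀa₃ = 20 − (5·2 + 6.5·2) = 20 − 23 = -3.

-3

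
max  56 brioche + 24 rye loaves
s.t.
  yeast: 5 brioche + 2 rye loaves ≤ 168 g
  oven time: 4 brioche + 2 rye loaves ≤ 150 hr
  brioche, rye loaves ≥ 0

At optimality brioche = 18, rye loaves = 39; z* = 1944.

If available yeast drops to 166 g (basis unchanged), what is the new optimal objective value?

1928

At the optimum: yeast uses 168 of 168 (binding); oven time uses 150 of 150 (binding).
The binding rows give the dual system: 5·y_yeast + 4·y_oven time = 56 and 2·y_yeast + 2·y_oven time = 24.
This yields shadow prices y_yeast = 8, y_oven time = 4.
Δz = y_yeast·Δb = 8 × (-2) = -16, so new z* = 1944 − 16 = 1928.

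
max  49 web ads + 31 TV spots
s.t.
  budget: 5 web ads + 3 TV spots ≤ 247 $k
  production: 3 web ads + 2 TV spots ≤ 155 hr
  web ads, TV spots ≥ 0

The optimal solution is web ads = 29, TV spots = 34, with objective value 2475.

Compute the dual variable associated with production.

8

At the optimum: budget uses 247 of 247 (binding); production uses 155 of 155 (binding).
From A_Bᵀ y = c: 5·y_budget + 3·y_production = 49; 3·y_budget + 2·y_production = 31.
→ y_budget = 5 and y_production = 8.
Shadow price of production = 8.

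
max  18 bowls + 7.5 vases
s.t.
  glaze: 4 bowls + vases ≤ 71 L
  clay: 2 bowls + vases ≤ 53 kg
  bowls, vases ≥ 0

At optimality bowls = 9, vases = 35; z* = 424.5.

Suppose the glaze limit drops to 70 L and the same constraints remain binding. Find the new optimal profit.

423

At the optimum: glaze uses 71 of 71 (binding); clay uses 53 of 53 (binding).
From A_Bᵀ y = c: 4·y_glaze + 2·y_clay = 18; 1·y_glaze + 1·y_clay = 7.5.
This yields shadow prices y_glaze = 1.5, y_clay = 6.
Δz = y_glaze·Δb = 1.5 × (-1) = -1.5, so new z* = 424.5 − 1.5 = 423.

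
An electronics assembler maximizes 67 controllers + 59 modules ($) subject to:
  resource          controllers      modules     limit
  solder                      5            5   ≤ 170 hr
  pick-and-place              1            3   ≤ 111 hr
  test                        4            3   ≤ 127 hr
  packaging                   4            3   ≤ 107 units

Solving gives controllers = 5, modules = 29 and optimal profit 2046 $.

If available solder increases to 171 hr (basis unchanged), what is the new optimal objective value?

Check each constraint at x*: solder 170/170 (tight); pick-and-place 92/111 (slack 19); test 107/127 (slack 20); packaging 107/107 (tight).
Slack constraints have shadow price 0 (complementary slackness).
The binding rows give the dual system: 5·y_solder + 4·y_packaging = 67 and 5·y_solder + 3·y_packaging = 59.
Solving: y_solder = 7, y_packaging = 8.
Δz = y_solder·Δb = 7 × (1) = 7, so new z* = 2046 + 7 = 2053.

2053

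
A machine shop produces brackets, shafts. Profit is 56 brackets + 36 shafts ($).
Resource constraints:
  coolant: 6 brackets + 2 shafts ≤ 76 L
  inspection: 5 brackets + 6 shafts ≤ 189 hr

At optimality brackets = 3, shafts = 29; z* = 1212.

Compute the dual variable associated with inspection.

At the optimum: coolant uses 76 of 76 (binding); inspection uses 189 of 189 (binding).
From A_Bᵀ y = c: 6·y_coolant + 5·y_inspection = 56; 2·y_coolant + 6·y_inspection = 36.
Solving: y_coolant = 6, y_inspection = 4.
Shadow price of inspection = 4.

4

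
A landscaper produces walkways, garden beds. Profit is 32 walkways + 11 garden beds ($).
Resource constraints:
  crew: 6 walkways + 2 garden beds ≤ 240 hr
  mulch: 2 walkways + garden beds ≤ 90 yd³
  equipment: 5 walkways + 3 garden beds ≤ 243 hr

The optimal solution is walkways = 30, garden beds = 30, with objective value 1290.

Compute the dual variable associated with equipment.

At the optimum: crew uses 240 of 240 (binding); mulch uses 90 of 90 (binding); equipment uses 240 of 243 (slack = 3).
Since equipment is not tight, its dual is 0.
The binding rows give the dual system: 6·y_crew + 2·y_mulch = 32 and 2·y_crew + 1·y_mulch = 11.
This yields shadow prices y_crew = 5, y_mulch = 1.
Shadow price of equipment = 0.

0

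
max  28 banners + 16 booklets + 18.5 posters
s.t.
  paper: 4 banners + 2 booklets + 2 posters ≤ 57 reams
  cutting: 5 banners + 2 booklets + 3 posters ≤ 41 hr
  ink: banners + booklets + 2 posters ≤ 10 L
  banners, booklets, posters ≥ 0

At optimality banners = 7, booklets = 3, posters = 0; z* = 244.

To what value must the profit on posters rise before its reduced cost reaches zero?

Binding: cutting and ink. Non-binding: paper (23 unused).
Slack constraints have shadow price 0 (complementary slackness).
From A_Bᵀ y = c: 5·y_cutting + 1·y_ink = 28; 2·y_cutting + 1·y_ink = 16.
Solving: y_cutting = 4, y_ink = 8.
posters enters the basis when its profit ≥ yᵀa₃ = 4·3 + 8·2 = 28.

28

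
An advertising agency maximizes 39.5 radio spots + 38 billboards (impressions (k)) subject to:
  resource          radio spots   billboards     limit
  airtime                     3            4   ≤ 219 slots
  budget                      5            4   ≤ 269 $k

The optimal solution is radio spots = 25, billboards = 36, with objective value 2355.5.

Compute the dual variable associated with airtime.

Check each constraint at x*: airtime 219/219 (tight); budget 269/269 (tight).
Dual feasibility on the basic columns requires 3·y_airtime + 5·y_budget = 39.5, 4·y_airtime + 4·y_budget = 38.
Solving: y_airtime = 4, y_budget = 5.5.
Shadow price of airtime = 4.

4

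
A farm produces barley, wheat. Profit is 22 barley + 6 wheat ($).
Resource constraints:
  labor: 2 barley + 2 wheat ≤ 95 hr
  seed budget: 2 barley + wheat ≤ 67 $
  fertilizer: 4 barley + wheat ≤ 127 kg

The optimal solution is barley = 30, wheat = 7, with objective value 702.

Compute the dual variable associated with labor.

Check each constraint at x*: labor 74/95 (slack 21); seed budget 67/67 (tight); fertilizer 127/127 (tight).
By complementary slackness, y = 0 for the non-binding constraint.
Dual feasibility on the basic columns requires 2·y_seed budget + 4·y_fertilizer = 22, 1·y_seed budget + 1·y_fertilizer = 6.
Solving: y_seed budget = 1, y_fertilizer = 5.
Shadow price of labor = 0.

0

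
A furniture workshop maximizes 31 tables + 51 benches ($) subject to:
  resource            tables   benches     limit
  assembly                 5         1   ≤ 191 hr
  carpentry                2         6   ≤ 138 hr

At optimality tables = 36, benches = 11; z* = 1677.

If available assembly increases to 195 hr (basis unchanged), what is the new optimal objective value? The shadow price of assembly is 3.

Δb = 4, so new z* = 1677 + (3)·(4) = 1677 + 12 = 1689.

1689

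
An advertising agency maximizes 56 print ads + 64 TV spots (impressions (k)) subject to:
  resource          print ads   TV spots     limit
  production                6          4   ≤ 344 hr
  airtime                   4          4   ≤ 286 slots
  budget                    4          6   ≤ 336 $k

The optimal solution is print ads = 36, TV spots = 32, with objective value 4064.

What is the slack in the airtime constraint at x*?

14

airtime used = 4·36 + 4·32 = 272; slack = 286 − 272 = 14.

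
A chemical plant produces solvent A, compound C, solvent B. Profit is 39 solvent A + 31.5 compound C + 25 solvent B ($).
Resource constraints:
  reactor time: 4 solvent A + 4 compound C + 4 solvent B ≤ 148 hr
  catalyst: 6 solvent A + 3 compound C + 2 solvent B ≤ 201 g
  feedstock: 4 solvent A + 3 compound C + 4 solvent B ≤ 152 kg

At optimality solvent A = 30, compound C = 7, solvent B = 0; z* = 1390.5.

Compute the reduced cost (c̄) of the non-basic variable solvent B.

At the optimum: reactor time uses 148 of 148 (binding); catalyst uses 201 of 201 (binding); feedstock uses 141 of 152 (slack = 11).
Slack constraints have shadow price 0 (complementary slackness).
The binding rows give the dual system: 4·y_reactor time + 6·y_catalyst = 39 and 4·y_reactor time + 3·y_catalyst = 31.5.
Solving: y_reactor time = 6, y_catalyst = 2.5.
Reduced cost of solvent B: c₃ − yᵀa₃ = 25 − (6·4 + 2.5·2) = 25 − 29 = -4.

-4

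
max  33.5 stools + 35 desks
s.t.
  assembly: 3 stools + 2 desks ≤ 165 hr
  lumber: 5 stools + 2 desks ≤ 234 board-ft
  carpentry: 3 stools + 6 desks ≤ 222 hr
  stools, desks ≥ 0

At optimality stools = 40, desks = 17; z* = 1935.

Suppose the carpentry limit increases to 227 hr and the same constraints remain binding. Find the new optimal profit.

Check each constraint at x*: assembly 154/165 (slack 11); lumber 234/234 (tight); carpentry 222/222 (tight).
Slack constraints have shadow price 0 (complementary slackness).
The binding rows give the dual system: 5·y_lumber + 3·y_carpentry = 33.5 and 2·y_lumber + 6·y_carpentry = 35.
→ y_lumber = 4 and y_carpentry = 4.5.
Δz = y_carpentry·Δb = 4.5 × (5) = 22.5, so new z* = 1935 + 22.5 = 1957.5.

1957.5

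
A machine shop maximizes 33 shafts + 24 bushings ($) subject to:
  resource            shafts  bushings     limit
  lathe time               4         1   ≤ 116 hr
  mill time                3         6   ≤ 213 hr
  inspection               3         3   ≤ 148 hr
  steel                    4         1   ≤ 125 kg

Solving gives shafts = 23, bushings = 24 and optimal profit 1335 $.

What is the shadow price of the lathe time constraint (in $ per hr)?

6

Check each constraint at x*: lathe time 116/116 (tight); mill time 213/213 (tight); inspection 141/148 (slack 7); steel 116/125 (slack 9).
Since inspection, steel are not tight, their duals are 0.
Dual feasibility on the basic columns requires 4·y_lathe time + 3·y_mill time = 33, 1·y_lathe time + 6·y_mill time = 24.
Solving: y_lathe time = 6, y_mill time = 3.
Shadow price of lathe time = 6.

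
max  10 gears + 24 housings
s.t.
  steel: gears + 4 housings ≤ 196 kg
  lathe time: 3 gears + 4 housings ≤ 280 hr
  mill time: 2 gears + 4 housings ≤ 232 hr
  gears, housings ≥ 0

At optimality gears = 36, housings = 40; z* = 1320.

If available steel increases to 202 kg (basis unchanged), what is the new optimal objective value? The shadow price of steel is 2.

1332

Δb = 6, so new z* = 1320 + (2)·(6) = 1320 + 12 = 1332.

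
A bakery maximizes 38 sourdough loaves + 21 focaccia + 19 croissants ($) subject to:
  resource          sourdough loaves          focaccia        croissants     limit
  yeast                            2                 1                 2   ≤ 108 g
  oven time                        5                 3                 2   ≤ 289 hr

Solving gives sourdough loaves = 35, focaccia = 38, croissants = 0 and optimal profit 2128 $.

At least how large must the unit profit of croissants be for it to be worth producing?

At the optimum: yeast uses 108 of 108 (binding); oven time uses 289 of 289 (binding).
Dual feasibility on the basic columns requires 2·y_yeast + 5·y_oven time = 38, 1·y_yeast + 3·y_oven time = 21.
→ y_yeast = 9 and y_oven time = 4.
croissants enters the basis when its profit ≥ yᵀa₃ = 9·2 + 4·2 = 26.

26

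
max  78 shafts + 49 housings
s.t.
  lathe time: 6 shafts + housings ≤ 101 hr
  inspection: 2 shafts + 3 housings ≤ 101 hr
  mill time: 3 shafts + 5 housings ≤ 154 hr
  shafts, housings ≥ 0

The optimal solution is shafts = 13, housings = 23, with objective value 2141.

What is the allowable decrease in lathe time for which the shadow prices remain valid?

Binding constraints: lathe time, mill time. The basis is B = [[6,1],[3,5]] with det 27.
Per unit decrease in lathe time, x* moves by d = (-0.1852, 0.1111).
The basis stays optimal until shafts reaches 0; allowable decrease = 70.2 hr.

70.2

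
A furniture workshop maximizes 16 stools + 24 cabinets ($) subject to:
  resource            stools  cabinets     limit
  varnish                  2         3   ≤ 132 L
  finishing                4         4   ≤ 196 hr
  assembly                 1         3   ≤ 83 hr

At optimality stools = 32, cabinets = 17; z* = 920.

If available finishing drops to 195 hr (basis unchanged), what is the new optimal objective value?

At the optimum: varnish uses 115 of 132 (slack = 17); finishing uses 196 of 196 (binding); assembly uses 83 of 83 (binding).
By complementary slackness, y = 0 for the non-binding constraint.
From A_Bᵀ y = c: 4·y_finishing + 1·y_assembly = 16; 4·y_finishing + 3·y_assembly = 24.
→ y_finishing = 3 and y_assembly = 4.
Δz = y_finishing·Δb = 3 × (-1) = -3, so new z* = 920 − 3 = 917.

917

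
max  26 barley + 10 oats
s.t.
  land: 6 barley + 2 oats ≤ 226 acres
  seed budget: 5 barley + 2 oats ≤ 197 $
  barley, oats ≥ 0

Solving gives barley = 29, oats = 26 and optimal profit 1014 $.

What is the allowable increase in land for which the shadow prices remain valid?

10.4

Binding constraints: land, seed budget. The basis is B = [[6,2],[5,2]] with det 2.
Per unit increase in land, x* moves by d = (1, -2.5).
The basis stays optimal until oats reaches 0; allowable increase = 10.4 acres.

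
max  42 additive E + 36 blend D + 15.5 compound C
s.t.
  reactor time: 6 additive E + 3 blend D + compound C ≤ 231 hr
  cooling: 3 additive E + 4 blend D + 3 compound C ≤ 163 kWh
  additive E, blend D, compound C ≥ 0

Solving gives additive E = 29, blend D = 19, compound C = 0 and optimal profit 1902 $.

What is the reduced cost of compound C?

Both reactor time and cooling are binding at x*.
Dual feasibility on the basic columns requires 6·y_reactor time + 3·y_cooling = 42, 3·y_reactor time + 4·y_cooling = 36.
→ y_reactor time = 4 and y_cooling = 6.
Reduced cost of compound C: c₃ − yᵀa₃ = 15.5 − (4·1 + 6·3) = 15.5 − 22 = -6.5.

-6.5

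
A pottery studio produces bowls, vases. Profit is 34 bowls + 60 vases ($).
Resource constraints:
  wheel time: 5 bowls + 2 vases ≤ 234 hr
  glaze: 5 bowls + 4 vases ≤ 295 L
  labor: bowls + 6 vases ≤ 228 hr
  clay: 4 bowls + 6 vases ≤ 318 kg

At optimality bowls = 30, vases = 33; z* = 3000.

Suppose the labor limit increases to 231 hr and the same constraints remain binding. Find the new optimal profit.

3006

At the optimum: wheel time uses 216 of 234 (slack = 18); glaze uses 282 of 295 (slack = 13); labor uses 228 of 228 (binding); clay uses 318 of 318 (binding).
By complementary slackness, y = 0 for the non-binding constraints.
From A_Bᵀ y = c: 1·y_labor + 4·y_clay = 34; 6·y_labor + 6·y_clay = 60.
Solving: y_labor = 2, y_clay = 8.
Δz = y_labor·Δb = 2 × (3) = 6, so new z* = 3000 + 6 = 3006.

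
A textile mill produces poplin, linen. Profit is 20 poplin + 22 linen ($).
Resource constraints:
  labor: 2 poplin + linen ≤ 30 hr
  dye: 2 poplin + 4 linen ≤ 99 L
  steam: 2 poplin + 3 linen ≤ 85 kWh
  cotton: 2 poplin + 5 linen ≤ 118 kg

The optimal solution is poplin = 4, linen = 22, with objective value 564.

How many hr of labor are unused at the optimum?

labor used = 2·4 + 1·22 = 30; slack = 30 − 30 = 0.

0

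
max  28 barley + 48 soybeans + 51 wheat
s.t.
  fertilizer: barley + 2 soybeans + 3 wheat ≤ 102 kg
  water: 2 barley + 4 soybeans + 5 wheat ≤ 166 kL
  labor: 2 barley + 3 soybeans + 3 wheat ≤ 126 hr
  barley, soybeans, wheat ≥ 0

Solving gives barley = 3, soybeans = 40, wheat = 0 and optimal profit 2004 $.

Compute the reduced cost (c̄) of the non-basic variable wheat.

At the optimum: fertilizer uses 83 of 102 (slack = 19); water uses 166 of 166 (binding); labor uses 126 of 126 (binding).
Slack constraints have shadow price 0 (complementary slackness).
Dual feasibility on the basic columns requires 2·y_water + 2·y_labor = 28, 4·y_water + 3·y_labor = 48.
This yields shadow prices y_water = 6, y_labor = 8.
Reduced cost of wheat: c₃ − yᵀa₃ = 51 − (6·5 + 8·3) = 51 − 54 = -3.

-3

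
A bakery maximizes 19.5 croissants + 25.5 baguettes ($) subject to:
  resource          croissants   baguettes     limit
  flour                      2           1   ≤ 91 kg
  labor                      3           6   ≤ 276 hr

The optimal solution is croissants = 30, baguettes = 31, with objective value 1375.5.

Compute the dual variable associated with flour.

4.5

Both flour and labor are binding at x*.
From A_Bᵀ y = c: 2·y_flour + 3·y_labor = 19.5; 1·y_flour + 6·y_labor = 25.5.
This yields shadow prices y_flour = 4.5, y_labor = 3.5.
Shadow price of flour = 4.5.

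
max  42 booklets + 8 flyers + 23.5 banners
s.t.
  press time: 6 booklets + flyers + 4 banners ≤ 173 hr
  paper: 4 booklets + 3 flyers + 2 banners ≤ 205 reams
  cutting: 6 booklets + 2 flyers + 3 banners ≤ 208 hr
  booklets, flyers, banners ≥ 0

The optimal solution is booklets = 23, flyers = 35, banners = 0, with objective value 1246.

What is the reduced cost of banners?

Binding: press time and cutting. Non-binding: paper (8 unused).
Since paper is not tight, its dual is 0.
The binding rows give the dual system: 6·y_press time + 6·y_cutting = 42 and 1·y_press time + 2·y_cutting = 8.
→ y_press time = 6 and y_cutting = 1.
Reduced cost of banners: c₃ − yᵀa₃ = 23.5 − (6·4 + 1·3) = 23.5 − 27 = -3.5.

-3.5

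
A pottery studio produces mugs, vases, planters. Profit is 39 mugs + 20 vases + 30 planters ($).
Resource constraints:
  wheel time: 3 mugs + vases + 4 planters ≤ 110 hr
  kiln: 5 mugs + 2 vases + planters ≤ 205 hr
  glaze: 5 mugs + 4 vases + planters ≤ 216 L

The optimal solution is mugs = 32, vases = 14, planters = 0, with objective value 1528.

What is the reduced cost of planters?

-5

At the optimum: wheel time uses 110 of 110 (binding); kiln uses 188 of 205 (slack = 17); glaze uses 216 of 216 (binding).
Since kiln is not tight, its dual is 0.
From A_Bᵀ y = c: 3·y_wheel time + 5·y_glaze = 39; 1·y_wheel time + 4·y_glaze = 20.
→ y_wheel time = 8 and y_glaze = 3.
Reduced cost of planters: c₃ − yᵀa₃ = 30 − (8·4 + 3·1) = 30 − 35 = -5.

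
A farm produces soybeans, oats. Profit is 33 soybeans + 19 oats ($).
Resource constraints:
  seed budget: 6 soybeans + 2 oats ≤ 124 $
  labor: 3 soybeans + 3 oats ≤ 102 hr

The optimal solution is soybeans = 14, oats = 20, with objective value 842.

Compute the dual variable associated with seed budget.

Both seed budget and labor are binding at x*.
From A_Bᵀ y = c: 6·y_seed budget + 3·y_labor = 33; 2·y_seed budget + 3·y_labor = 19.
Solving: y_seed budget = 3.5, y_labor = 4.
Shadow price of seed budget = 3.5.

3.5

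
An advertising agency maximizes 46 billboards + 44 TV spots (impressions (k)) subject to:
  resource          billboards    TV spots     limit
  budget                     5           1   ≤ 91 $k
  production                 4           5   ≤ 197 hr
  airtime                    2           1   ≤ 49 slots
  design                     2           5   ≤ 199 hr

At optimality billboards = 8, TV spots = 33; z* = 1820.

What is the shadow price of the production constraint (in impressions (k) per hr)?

7

Binding: production and airtime. Non-binding: budget (18 unused), design (18 unused).
Slack constraints have shadow price 0 (complementary slackness).
The binding rows give the dual system: 4·y_production + 2·y_airtime = 46 and 5·y_production + 1·y_airtime = 44.
→ y_production = 7 and y_airtime = 9.
Shadow price of production = 7.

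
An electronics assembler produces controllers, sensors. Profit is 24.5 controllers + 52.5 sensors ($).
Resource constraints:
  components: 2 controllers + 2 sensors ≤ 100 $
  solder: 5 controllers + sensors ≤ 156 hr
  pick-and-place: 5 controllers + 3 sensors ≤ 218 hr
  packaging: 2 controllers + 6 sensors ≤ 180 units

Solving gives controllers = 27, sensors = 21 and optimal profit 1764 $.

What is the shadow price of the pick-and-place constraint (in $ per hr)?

At the optimum: components uses 96 of 100 (slack = 4); solder uses 156 of 156 (binding); pick-and-place uses 198 of 218 (slack = 20); packaging uses 180 of 180 (binding).
By complementary slackness, y = 0 for the non-binding constraints.
The binding rows give the dual system: 5·y_solder + 2·y_packaging = 24.5 and 1·y_solder + 6·y_packaging = 52.5.
→ y_solder = 1.5 and y_packaging = 8.5.
Shadow price of pick-and-place = 0.

0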